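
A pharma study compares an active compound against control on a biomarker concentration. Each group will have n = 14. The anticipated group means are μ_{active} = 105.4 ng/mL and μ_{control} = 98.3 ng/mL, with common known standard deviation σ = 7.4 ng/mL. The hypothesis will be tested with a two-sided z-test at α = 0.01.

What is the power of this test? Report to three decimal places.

Standardized effect: d = |μ_{active} − μ_{control}| / σ = |105.4 − 98.3| / 7.4 = 0.9595
Noncentrality parameter: δ = d·√(n/2) = 0.9595 × √(14/2) = 2.5385
Two-sided α = 0.01 → critical value z_{0.005} = 2.576.
Power = Φ(δ − 2.576) + Φ(−δ − 2.576) = Φ(-0.037) + Φ(-5.114) = 0.4851 + 0.0000 = 0.4851.

Power ≈ 0.485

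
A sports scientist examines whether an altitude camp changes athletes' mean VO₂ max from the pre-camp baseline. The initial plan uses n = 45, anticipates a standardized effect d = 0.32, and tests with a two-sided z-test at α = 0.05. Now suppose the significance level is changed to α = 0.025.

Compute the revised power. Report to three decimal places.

Power ≈ 0.462

δ = d·√n = 0.32 × √45 = 2.1466 (unchanged). New critical value: z_{0.0125} = 2.241.
Revised power = Φ(δ − 2.241) + Φ(−δ − 2.241) = Φ(-0.095) + Φ(-4.388) = 0.4622 + 0.0000 = 0.4623.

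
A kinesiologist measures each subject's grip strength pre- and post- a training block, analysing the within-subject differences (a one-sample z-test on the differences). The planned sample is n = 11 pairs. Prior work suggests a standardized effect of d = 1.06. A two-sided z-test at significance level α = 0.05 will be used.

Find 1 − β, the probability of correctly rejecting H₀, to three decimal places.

Noncentrality parameter: δ = d·√n = 1.06 × √11 = 3.5156
Two-sided α = 0.05 → critical value z_{0.025} = 1.960.
Power = Φ(δ − 1.960) + Φ(−δ − 1.960) = Φ(1.556) + Φ(-5.476) = 0.9401 + 0.0000 = 0.9401.

Power ≈ 0.940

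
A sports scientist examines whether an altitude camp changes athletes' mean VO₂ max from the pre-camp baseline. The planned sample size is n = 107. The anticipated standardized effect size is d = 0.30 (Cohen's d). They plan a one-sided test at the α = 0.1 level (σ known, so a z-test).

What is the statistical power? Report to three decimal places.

Power ≈ 0.966

Noncentrality parameter: δ = d·√n = 0.30 × √107 = 3.1032
One-sided α = 0.1 → critical value z_{0.1} = 1.282.
Power = Φ(δ − 1.282) = Φ(1.822) = 0.9657.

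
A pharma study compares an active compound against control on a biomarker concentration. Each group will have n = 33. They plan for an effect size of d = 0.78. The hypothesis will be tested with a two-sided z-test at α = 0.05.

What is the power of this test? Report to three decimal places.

Power ≈ 0.887

Noncentrality parameter: δ = d·√(n/2) = 0.78 × √(33/2) = 3.1684
Two-sided α = 0.05 → critical value z_{0.025} = 1.960.
Power = Φ(δ − 1.960) + Φ(−δ − 1.960) = Φ(1.208) + Φ(-5.128) = 0.8866 + 0.0000 = 0.8866.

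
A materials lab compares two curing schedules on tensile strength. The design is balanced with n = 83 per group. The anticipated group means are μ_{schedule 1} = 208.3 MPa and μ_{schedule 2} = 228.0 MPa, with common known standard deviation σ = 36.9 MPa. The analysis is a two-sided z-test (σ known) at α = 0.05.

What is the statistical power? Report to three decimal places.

Standardized effect: d = |μ_{schedule 1} − μ_{schedule 2}| / σ = |208.3 − 228.0| / 36.9 = 0.5339
Noncentrality parameter: δ = d·√(n/2) = 0.5339 × √(83/2) = 3.4393
Two-sided α = 0.05 → critical value z_{0.025} = 1.960.
Power = Φ(δ − 1.960) + Φ(−δ − 1.960) = Φ(1.479) + Φ(-5.399) = 0.9305 + 0.0000 = 0.9305.

Power ≈ 0.930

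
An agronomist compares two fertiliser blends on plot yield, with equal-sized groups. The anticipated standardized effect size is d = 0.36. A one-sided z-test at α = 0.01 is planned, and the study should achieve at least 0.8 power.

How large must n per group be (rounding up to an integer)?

n = 155 per group

Set Φ(δ − 2.326) = 0.8; then δ − 2.326 = Φ⁻¹(0.8) = 0.842, giving δ = 3.168.
δ = d·√(n/2) ⇒ n = 2(δ/d)² = 2 × (3.168 / 0.36)² = 154.88.
Rounding up, n = 155 per group.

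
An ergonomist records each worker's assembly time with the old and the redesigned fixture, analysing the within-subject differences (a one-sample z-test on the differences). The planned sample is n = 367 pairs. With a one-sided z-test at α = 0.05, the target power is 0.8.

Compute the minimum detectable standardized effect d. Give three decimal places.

d ≈ 0.130

Need Φ(δ − 1.645) = 0.8, so δ = 1.645 + 0.842 = 2.486.
δ = d·√n ⇒ d = δ/√n = 2.486/√367 = 0.1298.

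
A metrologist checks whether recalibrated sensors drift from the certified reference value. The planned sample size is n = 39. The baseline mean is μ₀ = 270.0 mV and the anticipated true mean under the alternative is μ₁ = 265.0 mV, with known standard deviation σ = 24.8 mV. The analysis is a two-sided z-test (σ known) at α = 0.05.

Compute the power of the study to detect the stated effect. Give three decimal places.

Power ≈ 0.242

Standardized effect: d = |μ₁ − μ₀| / σ = |265.0 − 270.0| / 24.8 = 0.2016
Noncentrality parameter: δ = d·√n = 0.2016 × √39 = 1.2591
Two-sided α = 0.05 → critical value z_{0.025} = 1.960.
Power = Φ(δ − 1.960) + Φ(−δ − 1.960) = Φ(-0.701) + Φ(-3.219) = 0.2417 + 0.0006 = 0.2423.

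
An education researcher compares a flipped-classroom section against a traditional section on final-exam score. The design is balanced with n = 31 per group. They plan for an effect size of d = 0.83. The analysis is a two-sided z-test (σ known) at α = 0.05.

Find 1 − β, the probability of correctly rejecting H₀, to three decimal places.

Noncentrality parameter: δ = d·√(n/2) = 0.83 × √(31/2) = 3.2677
Two-sided α = 0.05 → critical value z_{0.025} = 1.960.
Power = Φ(δ − 1.960) + Φ(−δ − 1.960) = Φ(1.308) + Φ(-5.228) = 0.9045 + 0.0000 = 0.9045.

Power ≈ 0.905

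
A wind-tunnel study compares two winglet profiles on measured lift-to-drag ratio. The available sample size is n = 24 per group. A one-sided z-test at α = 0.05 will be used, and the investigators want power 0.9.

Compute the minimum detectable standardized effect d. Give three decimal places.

Need Φ(δ − 1.645) = 0.9, so δ = 1.645 + 1.282 = 2.926.
δ = d·√(n/2) ⇒ d = δ/√(n/2) = 2.926/√(24/2) = 0.8448.

d ≈ 0.845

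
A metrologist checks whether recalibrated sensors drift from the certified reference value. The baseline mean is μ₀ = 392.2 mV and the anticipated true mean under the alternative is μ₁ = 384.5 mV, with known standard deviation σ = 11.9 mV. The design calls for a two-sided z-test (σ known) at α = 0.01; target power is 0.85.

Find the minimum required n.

Standardized effect: d = |μ₁ − μ₀| / σ = |384.5 − 392.2| / 11.9 = 0.6471
For power 0.85 need Φ(δ − z_{0.005}) = 0.85, so δ = z_{0.005} + z_{0.15} = 2.576 + 1.036 = 3.612.
(Ignoring the negligible lower-tail rejection probability gives the usual closed-form inversion.)
δ = d·√n ⇒ n = (δ/d)² = (3.612 / 0.6471)² = 31.17.
Round up to the next whole unit.

n = 32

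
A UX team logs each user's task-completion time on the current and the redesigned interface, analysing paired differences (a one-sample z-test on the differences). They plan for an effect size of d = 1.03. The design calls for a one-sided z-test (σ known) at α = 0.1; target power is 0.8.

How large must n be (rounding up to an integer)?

For power 0.8 need Φ(δ − z_{0.1}) = 0.8, so δ = z_{0.1} + z_{0.20} = 1.282 + 0.842 = 2.123.
δ = d·√n ⇒ n = (δ/d)² = (2.123 / 1.03)² = 4.25.
Rounding up, n = 5.

n = 5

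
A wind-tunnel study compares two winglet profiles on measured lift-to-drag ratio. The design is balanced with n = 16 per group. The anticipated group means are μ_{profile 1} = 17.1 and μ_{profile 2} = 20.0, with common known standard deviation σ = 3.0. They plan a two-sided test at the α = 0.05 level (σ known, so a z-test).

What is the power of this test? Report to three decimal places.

Standardized effect: d = |μ_{profile 1} − μ_{profile 2}| / σ = |17.1 − 20.0| / 3.0 = 0.9667
Noncentrality parameter: λ = d·√(n/2) = 0.9667 × √(16/2) = 2.7341
Critical value for a two-sided test at α = 0.05: z_{α/2} = 1.960.
Power = Φ(λ − 1.960) + Φ(−λ − 1.960) = Φ(0.774) + Φ(-4.694) = 0.7806 + 0.0000 = 0.7806.

Power ≈ 0.781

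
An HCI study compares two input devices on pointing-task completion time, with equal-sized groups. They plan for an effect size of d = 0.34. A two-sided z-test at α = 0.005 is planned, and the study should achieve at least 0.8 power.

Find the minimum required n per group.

Set Φ(δ − 2.807) = 0.8; then δ − 2.807 = Φ⁻¹(0.8) = 0.842, giving δ = 3.649.
(Ignoring the negligible lower-tail rejection probability gives the usual closed-form inversion.)
δ = d·√(n/2) ⇒ n = 2(δ/d)² = 2 × (3.649 / 0.34)² = 230.32.
Round up to the next whole unit.

n = 231 per group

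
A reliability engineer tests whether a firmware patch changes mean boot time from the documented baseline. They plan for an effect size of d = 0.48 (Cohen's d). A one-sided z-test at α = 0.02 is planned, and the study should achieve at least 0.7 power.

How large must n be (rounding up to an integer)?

For power 0.7 need Φ(δ − z_{0.02}) = 0.7, so δ = z_{0.02} + z_{0.30} = 2.054 + 0.524 = 2.578.
δ = d·√n ⇒ n = (δ/d)² = (2.578 / 0.48)² = 28.85.
Round up to the next whole unit.

n = 29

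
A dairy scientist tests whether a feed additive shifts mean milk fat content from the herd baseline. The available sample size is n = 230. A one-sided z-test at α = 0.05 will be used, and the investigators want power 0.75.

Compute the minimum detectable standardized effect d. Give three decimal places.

Required noncentrality: δ = z_{0.05} + z_{0.25} = 1.645 + 0.674 = 2.319.
δ = d·√n ⇒ d = δ/√n = 2.319/√230 = 0.1529.

d ≈ 0.153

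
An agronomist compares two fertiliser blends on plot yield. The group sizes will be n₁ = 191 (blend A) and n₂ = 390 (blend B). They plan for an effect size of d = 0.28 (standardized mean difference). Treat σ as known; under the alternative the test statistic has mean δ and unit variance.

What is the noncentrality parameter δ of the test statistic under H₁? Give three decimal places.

δ = d / √(1/n₁ + 1/n₂) = 0.28 / √(1/191 + 1/390) = 3.1704

δ ≈ 3.170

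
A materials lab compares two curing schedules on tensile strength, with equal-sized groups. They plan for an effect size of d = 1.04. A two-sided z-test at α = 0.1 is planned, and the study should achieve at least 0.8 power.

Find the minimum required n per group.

n = 12 per group

Set Φ(δ − 1.645) = 0.8; then δ − 1.645 = Φ⁻¹(0.8) = 0.842, giving δ = 2.486.
(Ignoring the negligible lower-tail rejection probability gives the usual closed-form inversion.)
δ = d·√(n/2) ⇒ n = 2(δ/d)² = 2 × (2.486 / 1.04)² = 11.43.
Round up to the next whole unit.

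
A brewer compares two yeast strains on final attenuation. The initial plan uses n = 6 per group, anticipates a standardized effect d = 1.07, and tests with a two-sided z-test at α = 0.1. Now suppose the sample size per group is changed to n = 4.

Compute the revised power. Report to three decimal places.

Power ≈ 0.448

With n = 4 per group: δ = d·√(n/2) = 1.07 × √(4/2) = 1.5132. Critical value z_{0.05} = 1.645.
Revised power = Φ(δ − 1.645) + Φ(−δ − 1.645) = Φ(-0.132) + Φ(-3.158) = 0.4476 + 0.0008 = 0.4484.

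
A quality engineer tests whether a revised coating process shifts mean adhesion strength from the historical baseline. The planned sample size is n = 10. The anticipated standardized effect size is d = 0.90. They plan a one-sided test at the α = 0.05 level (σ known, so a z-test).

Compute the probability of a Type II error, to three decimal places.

β ≈ 0.115

Noncentrality parameter: δ = d·√n = 0.90 × √10 = 2.8460
One-sided α = 0.05 → critical value z_{0.05} = 1.645.
Power = Φ(δ − 1.645) = Φ(1.201) = 0.8852.
Type II error: β = 1 − power = 1 − 0.8852 = 0.1148.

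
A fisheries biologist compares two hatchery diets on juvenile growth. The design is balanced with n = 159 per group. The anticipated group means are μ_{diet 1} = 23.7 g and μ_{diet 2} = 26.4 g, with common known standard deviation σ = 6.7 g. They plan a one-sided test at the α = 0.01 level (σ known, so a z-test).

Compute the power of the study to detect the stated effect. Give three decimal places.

Standardized effect: d = |μ_{diet 1} − μ_{diet 2}| / σ = |23.7 − 26.4| / 6.7 = 0.4030
Noncentrality parameter: δ = d·√(n/2) = 0.4030 × √(159/2) = 3.5931
Critical value for a one-sided test at α = 0.01: z_α = 2.326.
Power = Φ(δ − 2.326) = Φ(1.267) = 0.8974.

Power ≈ 0.897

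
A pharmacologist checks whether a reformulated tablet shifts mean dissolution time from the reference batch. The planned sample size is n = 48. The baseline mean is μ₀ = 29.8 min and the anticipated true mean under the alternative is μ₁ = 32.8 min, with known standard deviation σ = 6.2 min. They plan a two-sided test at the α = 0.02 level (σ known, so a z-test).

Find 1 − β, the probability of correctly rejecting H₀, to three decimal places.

Standardized effect: d = |μ₁ − μ₀| / σ = |32.8 − 29.8| / 6.2 = 0.4839
Noncentrality parameter: δ = d·√n = 0.4839 × √48 = 3.3524
Critical value for a two-sided test at α = 0.02: z_{α/2} = 2.326.
Power = Φ(δ − 2.326) + Φ(−δ − 2.326) = Φ(1.026) + Φ(-5.679) = 0.8476 + 0.0000 = 0.8476.

Power ≈ 0.848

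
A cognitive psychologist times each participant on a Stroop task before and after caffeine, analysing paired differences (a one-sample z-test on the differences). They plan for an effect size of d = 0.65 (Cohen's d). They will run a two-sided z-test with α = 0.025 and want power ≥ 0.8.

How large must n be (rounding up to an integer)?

For power 0.8 need Φ(δ − z_{0.0125}) = 0.8, so δ = z_{0.0125} + z_{0.20} = 2.241 + 0.842 = 3.083.
(Ignoring the negligible lower-tail rejection probability gives the usual closed-form inversion.)
δ = d·√n ⇒ n = (δ/d)² = (3.083 / 0.65)² = 22.50.
Round up to the next whole unit.

n = 23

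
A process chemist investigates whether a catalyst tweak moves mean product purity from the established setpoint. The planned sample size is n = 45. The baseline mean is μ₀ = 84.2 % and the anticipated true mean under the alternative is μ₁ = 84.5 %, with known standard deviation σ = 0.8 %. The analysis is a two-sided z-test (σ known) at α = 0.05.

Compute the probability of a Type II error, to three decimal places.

β ≈ 0.289

Standardized effect: d = |μ₁ − μ₀| / σ = |84.5 − 84.2| / 0.8 = 0.3750
Noncentrality parameter: δ = d·√n = 0.3750 × √45 = 2.5156
Two-sided α = 0.05 → critical value z_{0.025} = 1.960.
Power = Φ(δ − 1.960) + Φ(−δ − 1.960) = Φ(0.556) + Φ(-4.476) = 0.7108 + 0.0000 = 0.7108.
Type II error: β = 1 − power = 1 − 0.7108 = 0.2892.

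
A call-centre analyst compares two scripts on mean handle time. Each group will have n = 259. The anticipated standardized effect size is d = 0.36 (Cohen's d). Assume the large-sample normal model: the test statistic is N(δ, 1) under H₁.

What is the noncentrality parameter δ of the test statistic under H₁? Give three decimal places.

δ ≈ 4.097

The noncentrality parameter scales effect size by the design's sample-size factor: δ = d·√(n/2) = 0.36 × √(259/2) = 4.0967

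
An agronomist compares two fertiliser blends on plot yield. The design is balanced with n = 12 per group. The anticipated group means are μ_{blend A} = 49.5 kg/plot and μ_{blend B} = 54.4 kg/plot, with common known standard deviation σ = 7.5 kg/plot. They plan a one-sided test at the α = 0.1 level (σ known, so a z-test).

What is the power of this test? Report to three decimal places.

Standardized effect: d = |μ_{blend A} − μ_{blend B}| / σ = |49.5 − 54.4| / 7.5 = 0.6533
Noncentrality parameter: δ = d·√(n/2) = 0.6533 × √(12/2) = 1.6003
One-sided α = 0.1 → critical value z_{0.1} = 1.282.
Power = P(Z > 1.282 − δ) = Φ(0.319) = 0.6251.

Power ≈ 0.625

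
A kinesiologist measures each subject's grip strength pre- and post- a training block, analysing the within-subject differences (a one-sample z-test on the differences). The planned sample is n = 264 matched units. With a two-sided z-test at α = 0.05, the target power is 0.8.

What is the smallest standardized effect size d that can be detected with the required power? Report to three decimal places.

Need Φ(δ − 1.960) = 0.8, so δ = 1.960 + 0.842 = 2.802.
(Lower-tail contribution to power is negligible for δ > 0.)
δ = d·√n ⇒ d = δ/√n = 2.802/√264 = 0.1724.

d ≈ 0.172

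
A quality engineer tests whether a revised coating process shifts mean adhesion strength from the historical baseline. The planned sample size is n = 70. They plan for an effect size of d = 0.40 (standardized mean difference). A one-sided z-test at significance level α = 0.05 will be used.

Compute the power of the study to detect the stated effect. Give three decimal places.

Power ≈ 0.956

Noncentrality parameter: δ = d·√n = 0.40 × √70 = 3.3466
One-sided α = 0.05 → critical value z_{0.05} = 1.645.
Power = Φ(δ − 1.645) = Φ(1.702) = 0.9556.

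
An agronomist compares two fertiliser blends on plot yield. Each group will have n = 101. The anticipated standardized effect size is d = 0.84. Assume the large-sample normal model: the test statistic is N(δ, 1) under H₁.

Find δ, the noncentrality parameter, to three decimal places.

δ ≈ 5.969

The noncentrality parameter scales effect size by the design's sample-size factor: δ = d·√(n/2) = 0.84 × √(101/2) = 5.9693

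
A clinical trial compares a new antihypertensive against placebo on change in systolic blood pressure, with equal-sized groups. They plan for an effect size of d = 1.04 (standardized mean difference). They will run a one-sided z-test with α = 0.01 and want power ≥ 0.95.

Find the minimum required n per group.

n = 30 per group

For power 0.95 need Φ(δ − z_{0.01}) = 0.95, so δ = z_{0.01} + z_{0.05} = 2.326 + 1.645 = 3.971.
δ = d·√(n/2) ⇒ n = 2(δ/d)² = 2 × (3.971 / 1.04)² = 29.16.
Round up to the next whole unit.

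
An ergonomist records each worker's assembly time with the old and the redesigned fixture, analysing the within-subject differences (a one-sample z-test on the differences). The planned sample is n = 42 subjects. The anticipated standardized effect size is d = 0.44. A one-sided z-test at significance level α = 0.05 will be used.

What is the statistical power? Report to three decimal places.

Noncentrality parameter: δ = d·√n = 0.44 × √42 = 2.8515
One-sided α = 0.05 → critical value z_{0.05} = 1.645.
Power = Φ(δ − 1.645) = Φ(1.207) = 0.8862.

Power ≈ 0.886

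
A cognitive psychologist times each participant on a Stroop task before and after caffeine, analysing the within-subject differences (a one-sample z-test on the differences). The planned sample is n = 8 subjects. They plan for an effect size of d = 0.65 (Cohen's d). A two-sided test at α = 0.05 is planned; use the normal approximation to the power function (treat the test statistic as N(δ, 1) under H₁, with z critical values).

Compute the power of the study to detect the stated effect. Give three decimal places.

Power ≈ 0.452

Noncentrality parameter: δ = d·√n = 0.65 × √8 = 1.8385
Critical value for a two-sided test at α = 0.05: z_{α/2} = 1.960.
Power = Φ(δ − 1.960) + Φ(−δ − 1.960) = Φ(-0.121) + Φ(-3.798) = 0.4517 + 0.0001 = 0.4517.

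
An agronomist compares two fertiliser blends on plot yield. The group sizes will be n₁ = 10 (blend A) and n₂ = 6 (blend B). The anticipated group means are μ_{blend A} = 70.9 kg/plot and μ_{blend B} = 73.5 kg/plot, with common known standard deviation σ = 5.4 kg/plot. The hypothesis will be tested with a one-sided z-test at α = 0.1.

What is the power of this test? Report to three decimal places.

Standardized effect: d = |μ_{blend A} − μ_{blend B}| / σ = |70.9 − 73.5| / 5.4 = 0.4815
Noncentrality parameter: λ = d / √(1/n₁ + 1/n₂) = 0.4815 / √(1/10 + 1/6) = 0.9324
One-sided α = 0.1 → critical value z_{0.1} = 1.282.
Power = P(Z > 1.282 − λ) = Φ(-0.349) = 0.3635.

Power ≈ 0.363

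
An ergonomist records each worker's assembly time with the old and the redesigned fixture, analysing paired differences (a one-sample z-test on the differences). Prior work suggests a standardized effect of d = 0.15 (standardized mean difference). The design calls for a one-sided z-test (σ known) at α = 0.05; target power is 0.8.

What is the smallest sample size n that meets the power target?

n = 275

Set Φ(δ − 1.645) = 0.8; then δ − 1.645 = Φ⁻¹(0.8) = 0.842, giving δ = 2.486.
δ = d·√n ⇒ n = (δ/d)² = (2.486 / 0.15)² = 274.78.
Round up to the next whole unit.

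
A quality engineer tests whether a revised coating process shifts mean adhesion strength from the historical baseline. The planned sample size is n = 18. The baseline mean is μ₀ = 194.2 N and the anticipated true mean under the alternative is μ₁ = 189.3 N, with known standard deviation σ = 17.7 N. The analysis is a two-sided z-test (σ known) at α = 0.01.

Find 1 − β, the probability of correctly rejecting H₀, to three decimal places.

Power ≈ 0.081

Standardized effect: d = |μ₁ − μ₀| / σ = |189.3 − 194.2| / 17.7 = 0.2768
Noncentrality parameter: δ = d·√n = 0.2768 × √18 = 1.1745
Two-sided α = 0.01 → critical value z_{0.005} = 2.576.
Power = Φ(δ − 2.576) + Φ(−δ − 2.576) = Φ(-1.401) + Φ(-3.750) = 0.0806 + 0.0001 = 0.0806.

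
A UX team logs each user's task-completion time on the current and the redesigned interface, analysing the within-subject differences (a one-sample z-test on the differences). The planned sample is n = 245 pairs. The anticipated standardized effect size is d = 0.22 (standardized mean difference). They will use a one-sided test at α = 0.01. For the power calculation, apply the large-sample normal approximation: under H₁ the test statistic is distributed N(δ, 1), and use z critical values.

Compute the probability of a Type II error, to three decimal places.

β ≈ 0.132

Noncentrality parameter: δ = d·√n = 0.22 × √245 = 3.4435
One-sided α = 0.01 → critical value z_{0.01} = 2.326.
Power = P(Z > 2.326 − δ) = Φ(1.117) = 0.8680.
Type II error: β = 1 − power = 1 − 0.8680 = 0.1320.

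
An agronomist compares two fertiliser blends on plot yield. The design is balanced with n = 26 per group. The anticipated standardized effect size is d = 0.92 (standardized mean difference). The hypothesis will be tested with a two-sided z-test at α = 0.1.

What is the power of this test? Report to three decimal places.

Power ≈ 0.953

Noncentrality parameter: δ = d·√(n/2) = 0.92 × √(26/2) = 3.3171
Critical value for a two-sided test at α = 0.1: z_{α/2} = 1.645.
Power = Φ(δ − 1.645) + Φ(−δ − 1.645) = Φ(1.672) + Φ(-4.962) = 0.9528 + 0.0000 = 0.9528.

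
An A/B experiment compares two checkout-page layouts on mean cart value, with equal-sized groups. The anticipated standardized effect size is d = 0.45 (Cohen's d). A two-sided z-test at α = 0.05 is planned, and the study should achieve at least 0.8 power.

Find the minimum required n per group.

n = 78 per group

For power 0.8 need Φ(δ − z_{0.025}) = 0.8, so δ = z_{0.025} + z_{0.20} = 1.960 + 0.842 = 2.802.
(The Φ(−δ − z_{α/2}) term is vanishingly small for δ > 0 and is dropped in the standard sample-size formula.)
δ = d·√(n/2) ⇒ n = 2(δ/d)² = 2 × (2.802 / 0.45)² = 77.52.
Round up to the next whole unit.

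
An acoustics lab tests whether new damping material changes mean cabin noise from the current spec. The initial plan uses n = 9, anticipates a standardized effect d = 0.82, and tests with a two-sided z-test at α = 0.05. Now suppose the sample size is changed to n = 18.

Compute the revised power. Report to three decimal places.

With n = 18: δ = d·√n = 0.82 × √18 = 3.4790. Critical value z_{0.025} = 1.960.
Revised power = Φ(δ − 1.960) + Φ(−δ − 1.960) = Φ(1.519) + Φ(-5.439) = 0.9356 + 0.0000 = 0.9356.

Power ≈ 0.936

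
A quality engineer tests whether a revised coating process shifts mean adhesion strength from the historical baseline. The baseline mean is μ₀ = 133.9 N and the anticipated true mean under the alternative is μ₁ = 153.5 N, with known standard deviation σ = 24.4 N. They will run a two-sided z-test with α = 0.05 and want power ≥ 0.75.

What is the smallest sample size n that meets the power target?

n = 11

Standardized effect: d = |μ₁ − μ₀| / σ = |153.5 − 133.9| / 24.4 = 0.8033
For power 0.75 need Φ(δ − z_{0.025}) = 0.75, so δ = z_{0.025} + z_{0.25} = 1.960 + 0.674 = 2.634.
(Ignoring the negligible lower-tail rejection probability gives the usual closed-form inversion.)
δ = d·√n ⇒ n = (δ/d)² = (2.634 / 0.8033)² = 10.76.
Round up to the next whole unit.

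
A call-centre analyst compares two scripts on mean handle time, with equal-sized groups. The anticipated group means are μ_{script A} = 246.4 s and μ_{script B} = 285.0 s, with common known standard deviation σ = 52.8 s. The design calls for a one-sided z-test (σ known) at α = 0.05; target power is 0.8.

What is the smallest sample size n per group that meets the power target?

Standardized effect: d = |μ_{script A} − μ_{script B}| / σ = |246.4 − 285.0| / 52.8 = 0.7311
For power 0.8 need Φ(δ − z_{0.05}) = 0.8, so δ = z_{0.05} + z_{0.20} = 1.645 + 0.842 = 2.486.
δ = d·√(n/2) ⇒ n = 2(δ/d)² = 2 × (2.486 / 0.7311)² = 23.14.
Round up to the next whole unit.

n = 24 per group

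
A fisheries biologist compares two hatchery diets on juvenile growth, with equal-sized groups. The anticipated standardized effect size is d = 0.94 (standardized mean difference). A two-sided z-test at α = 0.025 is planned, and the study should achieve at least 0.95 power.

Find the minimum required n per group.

For power 0.95 need Φ(δ − z_{0.0125}) = 0.95, so δ = z_{0.0125} + z_{0.05} = 2.241 + 1.645 = 3.886.
(For δ > 0 the lower-tail rejection region contributes negligibly to power, so the one-term inversion is standard.)
δ = d·√(n/2) ⇒ n = 2(δ/d)² = 2 × (3.886 / 0.94)² = 34.19.
Rounding up, n = 35 per group.

n = 35 per group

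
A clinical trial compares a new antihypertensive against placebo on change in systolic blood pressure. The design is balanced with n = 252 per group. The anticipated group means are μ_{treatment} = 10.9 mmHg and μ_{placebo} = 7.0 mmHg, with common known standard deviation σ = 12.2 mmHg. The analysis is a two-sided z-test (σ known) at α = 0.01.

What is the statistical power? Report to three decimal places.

Standardized effect: d = |μ_{treatment} − μ_{placebo}| / σ = |10.9 − 7.0| / 12.2 = 0.3197
Noncentrality parameter: δ = d·√(n/2) = 0.3197 × √(252/2) = 3.5883
Critical value for a two-sided test at α = 0.01: z_{α/2} = 2.576.
Power = Φ(δ − 2.576) + Φ(−δ − 2.576) = Φ(1.012) + Φ(-6.164) = 0.8443 + 0.0000 = 0.8443.

Power ≈ 0.844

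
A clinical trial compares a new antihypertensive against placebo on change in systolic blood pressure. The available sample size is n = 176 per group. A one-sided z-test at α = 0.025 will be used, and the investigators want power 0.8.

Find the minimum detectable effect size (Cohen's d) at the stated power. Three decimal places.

d ≈ 0.299

Required noncentrality: δ = z_{0.025} + z_{0.20} = 1.960 + 0.842 = 2.802.
δ = d·√(n/2) ⇒ d = δ/√(n/2) = 2.802/√(176/2) = 0.2986.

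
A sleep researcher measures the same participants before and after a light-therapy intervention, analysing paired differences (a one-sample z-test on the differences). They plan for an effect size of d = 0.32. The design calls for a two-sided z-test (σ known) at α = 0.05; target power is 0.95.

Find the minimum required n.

For power 0.95 need Φ(δ − z_{0.025}) = 0.95, so δ = z_{0.025} + z_{0.05} = 1.960 + 1.645 = 3.605.
(The Φ(−δ − z_{α/2}) term is vanishingly small for δ > 0 and is dropped in the standard sample-size formula.)
δ = d·√n ⇒ n = (δ/d)² = (3.605 / 0.32)² = 126.90.
Round up to the next whole unit.

n = 127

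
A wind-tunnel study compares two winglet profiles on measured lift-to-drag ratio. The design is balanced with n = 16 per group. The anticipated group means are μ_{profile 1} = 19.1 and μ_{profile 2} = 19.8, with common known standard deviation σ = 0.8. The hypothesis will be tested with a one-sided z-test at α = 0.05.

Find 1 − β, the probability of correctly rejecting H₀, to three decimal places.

Standardized effect: d = |μ_{profile 1} − μ_{profile 2}| / σ = |19.1 − 19.8| / 0.8 = 0.8750
Noncentrality parameter: δ = d·√(n/2) = 0.8750 × √(16/2) = 2.4749
One-sided α = 0.05 → critical value z_{0.05} = 1.645.
Power = Φ(δ − 1.645) = Φ(0.830) = 0.7967.

Power ≈ 0.797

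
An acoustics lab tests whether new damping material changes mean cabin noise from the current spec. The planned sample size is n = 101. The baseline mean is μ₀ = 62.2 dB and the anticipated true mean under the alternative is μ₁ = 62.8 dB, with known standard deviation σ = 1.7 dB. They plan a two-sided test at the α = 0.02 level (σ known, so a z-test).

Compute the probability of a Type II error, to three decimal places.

Standardized effect: d = |μ₁ − μ₀| / σ = |62.8 − 62.2| / 1.7 = 0.3529
Noncentrality parameter: δ = d·√n = 0.3529 × √101 = 3.5470
Critical value for a two-sided test at α = 0.02: z_{α/2} = 2.326.
Power = Φ(δ − 2.326) + Φ(−δ − 2.326) = Φ(1.221) + Φ(-5.873) = 0.8889 + 0.0000 = 0.8889.
Type II error: β = 1 − power = 1 − 0.8889 = 0.1111.

β ≈ 0.111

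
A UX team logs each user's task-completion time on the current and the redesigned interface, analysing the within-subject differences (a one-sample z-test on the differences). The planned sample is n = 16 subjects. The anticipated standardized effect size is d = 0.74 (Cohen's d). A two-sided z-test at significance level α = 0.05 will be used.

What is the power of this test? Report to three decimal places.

Noncentrality parameter: δ = d·√n = 0.74 × √16 = 2.9600
Two-sided α = 0.05 → critical value z_{0.025} = 1.960.
Power = Φ(δ − 1.960) + Φ(−δ − 1.960) = Φ(1.000) + Φ(-4.920) = 0.8414 + 0.0000 = 0.8414.

Power ≈ 0.841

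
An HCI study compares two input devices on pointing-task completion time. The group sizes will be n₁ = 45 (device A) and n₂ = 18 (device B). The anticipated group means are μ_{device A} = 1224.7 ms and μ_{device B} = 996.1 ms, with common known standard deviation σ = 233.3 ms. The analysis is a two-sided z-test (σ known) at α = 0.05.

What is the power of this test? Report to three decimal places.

Standardized effect: d = |μ_{device A} − μ_{device B}| / σ = |1224.7 − 996.1| / 233.3 = 0.9799
Noncentrality parameter: λ = d / √(1/n₁ + 1/n₂) = 0.9799 / √(1/45 + 1/18) = 3.5134
Critical value for a two-sided test at α = 0.05: z_{α/2} = 1.960.
Power = Φ(λ − 1.960) + Φ(−λ − 1.960) = Φ(1.553) + Φ(-5.473) = 0.9398 + 0.0000 = 0.9398.

Power ≈ 0.940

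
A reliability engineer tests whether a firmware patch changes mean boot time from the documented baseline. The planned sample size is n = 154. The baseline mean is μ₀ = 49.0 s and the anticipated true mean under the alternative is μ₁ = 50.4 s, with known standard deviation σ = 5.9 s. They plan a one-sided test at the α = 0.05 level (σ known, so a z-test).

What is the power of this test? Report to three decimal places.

Standardized effect: d = |μ₁ − μ₀| / σ = |50.4 − 49.0| / 5.9 = 0.2373
Noncentrality parameter: λ = d·√n = 0.2373 × √154 = 2.9447
One-sided α = 0.05 → critical value z_{0.05} = 1.645.
Power = P(Z > 1.645 − λ) = Φ(1.300) = 0.9032.

Power ≈ 0.903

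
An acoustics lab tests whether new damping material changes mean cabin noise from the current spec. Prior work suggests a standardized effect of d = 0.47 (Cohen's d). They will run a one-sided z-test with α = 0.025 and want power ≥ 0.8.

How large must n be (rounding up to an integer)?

n = 36

For power 0.8 need Φ(δ − z_{0.025}) = 0.8, so δ = z_{0.025} + z_{0.20} = 1.960 + 0.842 = 2.802.
δ = d·√n ⇒ n = (δ/d)² = (2.802 / 0.47)² = 35.53.
Round up to the next whole unit.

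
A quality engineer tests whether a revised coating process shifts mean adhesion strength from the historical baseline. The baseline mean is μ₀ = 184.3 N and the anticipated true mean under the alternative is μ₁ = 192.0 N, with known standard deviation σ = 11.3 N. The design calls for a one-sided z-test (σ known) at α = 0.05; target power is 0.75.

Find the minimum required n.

n = 12

Standardized effect: d = |μ₁ − μ₀| / σ = |192.0 − 184.3| / 11.3 = 0.6814
Set Φ(δ − 1.645) = 0.75; then δ − 1.645 = Φ⁻¹(0.75) = 0.674, giving δ = 2.319.
δ = d·√n ⇒ n = (δ/d)² = (2.319 / 0.6814)² = 11.59.
Round up to the next whole unit.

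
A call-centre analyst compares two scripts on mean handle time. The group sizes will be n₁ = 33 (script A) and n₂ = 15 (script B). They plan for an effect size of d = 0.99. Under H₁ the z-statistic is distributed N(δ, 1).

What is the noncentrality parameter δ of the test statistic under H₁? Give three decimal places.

δ = d / √(1/n₁ + 1/n₂) = 0.99 / √(1/33 + 1/15) = 3.1792

δ ≈ 3.179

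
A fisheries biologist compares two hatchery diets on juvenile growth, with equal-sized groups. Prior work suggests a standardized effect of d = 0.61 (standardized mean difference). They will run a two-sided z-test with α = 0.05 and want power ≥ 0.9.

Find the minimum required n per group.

Set Φ(δ − 1.960) = 0.9; then δ − 1.960 = Φ⁻¹(0.9) = 1.282, giving δ = 3.242.
(For δ > 0 the lower-tail rejection region contributes negligibly to power, so the one-term inversion is standard.)
δ = d·√(n/2) ⇒ n = 2(δ/d)² = 2 × (3.242 / 0.61)² = 56.48.
Round up to the next whole unit.

n = 57 per group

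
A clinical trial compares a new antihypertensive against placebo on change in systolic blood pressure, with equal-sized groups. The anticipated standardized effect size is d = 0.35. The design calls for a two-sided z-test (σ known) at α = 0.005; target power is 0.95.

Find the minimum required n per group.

n = 324 per group

For power 0.95 need Φ(δ − z_{0.0025}) = 0.95, so δ = z_{0.0025} + z_{0.05} = 2.807 + 1.645 = 4.452.
(Ignoring the negligible lower-tail rejection probability gives the usual closed-form inversion.)
δ = d·√(n/2) ⇒ n = 2(δ/d)² = 2 × (4.452 / 0.35)² = 323.58.
Round up to the next whole unit.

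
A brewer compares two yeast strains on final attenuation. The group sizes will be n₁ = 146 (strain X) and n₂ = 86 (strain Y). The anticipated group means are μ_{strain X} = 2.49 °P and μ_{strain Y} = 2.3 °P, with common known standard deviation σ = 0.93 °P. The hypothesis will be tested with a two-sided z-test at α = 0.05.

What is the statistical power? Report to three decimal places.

Standardized effect: d = |μ_{strain X} − μ_{strain Y}| / σ = |2.49 − 2.3| / 0.93 = 0.2043
Noncentrality parameter: δ = d / √(1/n₁ + 1/n₂) = 0.2043 / √(1/146 + 1/86) = 1.5030
Two-sided α = 0.05 → critical value z_{0.025} = 1.960.
Power = Φ(δ − 1.960) + Φ(−δ − 1.960) = Φ(-0.457) + Φ(-3.463) = 0.3238 + 0.0003 = 0.3241.

Power ≈ 0.324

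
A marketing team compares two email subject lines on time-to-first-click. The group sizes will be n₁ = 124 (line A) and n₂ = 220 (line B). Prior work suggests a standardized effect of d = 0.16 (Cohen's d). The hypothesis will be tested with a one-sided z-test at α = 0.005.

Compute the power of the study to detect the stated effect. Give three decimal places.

Noncentrality parameter: δ = d / √(1/n₁ + 1/n₂) = 0.16 / √(1/124 + 1/220) = 1.4248
Critical value for a one-sided test at α = 0.005: z_α = 2.576.
Power = Φ(δ − 2.576) = Φ(-1.151) = 0.1249.

Power ≈ 0.125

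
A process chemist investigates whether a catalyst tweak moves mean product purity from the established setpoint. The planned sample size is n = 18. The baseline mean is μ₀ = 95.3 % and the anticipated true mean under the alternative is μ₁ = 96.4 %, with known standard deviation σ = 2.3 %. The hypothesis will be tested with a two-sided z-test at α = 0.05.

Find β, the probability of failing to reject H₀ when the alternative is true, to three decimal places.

β ≈ 0.472

Standardized effect: d = |μ₁ − μ₀| / σ = |96.4 − 95.3| / 2.3 = 0.4783
Noncentrality parameter: δ = d·√n = 0.4783 × √18 = 2.0291
Two-sided α = 0.05 → critical value z_{0.025} = 1.960.
Power = Φ(δ − 1.960) + Φ(−δ − 1.960) = Φ(0.069) + Φ(-3.989) = 0.5276 + 0.0000 = 0.5276.
Type II error: β = 1 − power = 1 − 0.5276 = 0.4724.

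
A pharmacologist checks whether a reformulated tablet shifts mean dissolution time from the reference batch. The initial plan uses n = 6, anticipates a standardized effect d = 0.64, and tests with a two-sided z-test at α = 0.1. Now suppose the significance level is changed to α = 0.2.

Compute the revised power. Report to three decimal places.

δ = d·√n = 0.64 × √6 = 1.5677 (unchanged). New critical value: z_{0.1} = 1.282.
Revised power = Φ(δ − 1.282) + Φ(−δ − 1.282) = Φ(0.286) + Φ(-2.849) = 0.6126 + 0.0022 = 0.6148.

Power ≈ 0.615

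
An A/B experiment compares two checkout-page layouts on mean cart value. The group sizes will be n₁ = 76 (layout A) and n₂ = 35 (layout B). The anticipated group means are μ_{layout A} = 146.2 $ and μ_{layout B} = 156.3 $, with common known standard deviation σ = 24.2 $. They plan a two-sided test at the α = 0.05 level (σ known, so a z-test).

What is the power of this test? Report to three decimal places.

Power ≈ 0.533

Standardized effect: d = |μ_{layout A} − μ_{layout B}| / σ = |146.2 − 156.3| / 24.2 = 0.4174
Noncentrality parameter: δ = d / √(1/n₁ + 1/n₂) = 0.4174 / √(1/76 + 1/35) = 2.0431
Critical value for a two-sided test at α = 0.05: z_{α/2} = 1.960.
Power = Φ(δ − 1.960) + Φ(−δ − 1.960) = Φ(0.083) + Φ(-4.003) = 0.5331 + 0.0000 = 0.5332.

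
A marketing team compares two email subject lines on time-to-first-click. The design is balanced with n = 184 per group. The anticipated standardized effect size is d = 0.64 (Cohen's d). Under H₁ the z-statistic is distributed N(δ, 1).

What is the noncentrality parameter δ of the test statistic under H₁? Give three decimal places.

The noncentrality parameter scales effect size by the design's sample-size factor: δ = d·√(n/2) = 0.64 × √(184/2) = 6.1387

δ ≈ 6.139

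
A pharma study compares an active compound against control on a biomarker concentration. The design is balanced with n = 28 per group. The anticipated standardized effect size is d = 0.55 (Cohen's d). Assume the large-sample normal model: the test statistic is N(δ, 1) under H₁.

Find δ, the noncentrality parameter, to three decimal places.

δ ≈ 2.058

δ = d·√(n/2) = 0.55 × √(28/2) = 2.0579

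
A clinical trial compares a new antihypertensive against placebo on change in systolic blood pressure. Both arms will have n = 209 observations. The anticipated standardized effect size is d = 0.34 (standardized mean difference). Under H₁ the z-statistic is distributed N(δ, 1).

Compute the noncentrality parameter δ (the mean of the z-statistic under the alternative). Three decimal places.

δ = d·√(n/2) = 0.34 × √(209/2) = 3.4757

δ ≈ 3.476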